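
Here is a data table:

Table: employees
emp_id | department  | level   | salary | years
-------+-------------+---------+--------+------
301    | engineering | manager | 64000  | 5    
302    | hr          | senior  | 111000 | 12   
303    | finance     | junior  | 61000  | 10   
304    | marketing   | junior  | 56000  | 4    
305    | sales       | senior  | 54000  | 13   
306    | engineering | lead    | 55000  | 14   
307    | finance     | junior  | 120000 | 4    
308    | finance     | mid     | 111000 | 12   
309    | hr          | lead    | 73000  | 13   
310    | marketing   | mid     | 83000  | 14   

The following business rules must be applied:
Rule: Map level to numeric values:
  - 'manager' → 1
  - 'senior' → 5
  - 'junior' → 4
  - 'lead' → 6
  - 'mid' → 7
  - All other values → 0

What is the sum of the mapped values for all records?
49

Step 1: Apply mapping to each record
Step 2: Count by status:
  'manager': 1 records × 1 = 1
  'senior': 2 records × 5 = 10
  'junior': 3 records × 4 = 12
  'lead': 2 records × 6 = 12
  'mid': 2 records × 7 = 14
Step 3: Sum all mapped values = 49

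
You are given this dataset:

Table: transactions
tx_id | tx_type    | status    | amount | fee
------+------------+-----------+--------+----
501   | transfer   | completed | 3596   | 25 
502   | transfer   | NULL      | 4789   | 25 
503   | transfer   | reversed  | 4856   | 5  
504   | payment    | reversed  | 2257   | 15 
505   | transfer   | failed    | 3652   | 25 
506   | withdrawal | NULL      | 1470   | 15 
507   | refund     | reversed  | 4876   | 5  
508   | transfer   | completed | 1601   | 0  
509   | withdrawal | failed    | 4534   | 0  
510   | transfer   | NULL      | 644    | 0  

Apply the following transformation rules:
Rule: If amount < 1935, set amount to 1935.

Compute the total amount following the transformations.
34365

Step 1: 3 records have amount < 1935
Step 2: These records originally summed to 3715
Step 3: After setting to minimum: 3 × 1935 = 5805
Step 4: Unaffected records sum: 28560
Step 5: Final sum = 5805 + 28560 = 34365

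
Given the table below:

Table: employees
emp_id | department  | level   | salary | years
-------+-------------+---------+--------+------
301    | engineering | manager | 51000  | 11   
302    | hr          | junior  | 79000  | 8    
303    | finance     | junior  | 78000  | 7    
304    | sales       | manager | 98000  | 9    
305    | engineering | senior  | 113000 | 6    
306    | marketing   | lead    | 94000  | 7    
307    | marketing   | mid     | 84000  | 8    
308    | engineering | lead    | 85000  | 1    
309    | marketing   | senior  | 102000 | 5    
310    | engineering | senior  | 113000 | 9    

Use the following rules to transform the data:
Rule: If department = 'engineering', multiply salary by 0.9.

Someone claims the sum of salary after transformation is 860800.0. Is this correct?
Yes, the result is correct.

Step 1: Calculate the correct sum after transformation
Step 2: Apply multiplier 0.9 to records where department = 'engineering'
Step 3: Correct result = 860800.0
Step 4: Claimed result = 860800.0
Step 5: 860800.0 = 860800.0 ✓
Conclusion: The claimed result is correct.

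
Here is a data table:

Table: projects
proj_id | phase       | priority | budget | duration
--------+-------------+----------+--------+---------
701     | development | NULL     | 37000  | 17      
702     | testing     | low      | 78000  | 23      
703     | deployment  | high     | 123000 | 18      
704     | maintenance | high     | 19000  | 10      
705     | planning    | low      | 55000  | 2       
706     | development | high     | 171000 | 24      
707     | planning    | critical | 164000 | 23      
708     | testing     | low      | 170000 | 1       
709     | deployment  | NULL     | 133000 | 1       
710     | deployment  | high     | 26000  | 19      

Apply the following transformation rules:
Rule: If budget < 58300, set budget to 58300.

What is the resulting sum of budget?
1072200

Step 1: 4 records have budget < 58300
Step 2: These records originally summed to 137000
Step 3: After setting to minimum: 4 × 58300 = 233200
Step 4: Unaffected records sum: 839000
Step 5: Final sum = 233200 + 839000 = 1072200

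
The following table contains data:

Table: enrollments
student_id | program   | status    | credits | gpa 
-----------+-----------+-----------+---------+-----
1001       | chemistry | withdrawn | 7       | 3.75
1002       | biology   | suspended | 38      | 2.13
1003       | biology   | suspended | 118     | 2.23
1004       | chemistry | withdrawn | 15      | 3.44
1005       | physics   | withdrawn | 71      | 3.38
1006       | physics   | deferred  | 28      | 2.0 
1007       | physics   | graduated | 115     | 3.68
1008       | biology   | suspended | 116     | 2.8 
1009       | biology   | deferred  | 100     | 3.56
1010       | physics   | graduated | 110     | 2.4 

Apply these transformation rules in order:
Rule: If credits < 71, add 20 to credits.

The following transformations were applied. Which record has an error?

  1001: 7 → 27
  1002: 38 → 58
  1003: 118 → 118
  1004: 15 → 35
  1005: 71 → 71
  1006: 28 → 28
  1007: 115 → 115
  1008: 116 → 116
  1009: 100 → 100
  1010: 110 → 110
Record 1006 has an error. The correct transformed value should be 48, not 28.

Step 1: Check each record against the rule
Step 2: Record 1006 has credits = 28
Step 3: Since 28 < 71, the bonus should have been applied
Step 4: Correct value = 48, but claimed value = 28
Conclusion: Record 1006 has the error.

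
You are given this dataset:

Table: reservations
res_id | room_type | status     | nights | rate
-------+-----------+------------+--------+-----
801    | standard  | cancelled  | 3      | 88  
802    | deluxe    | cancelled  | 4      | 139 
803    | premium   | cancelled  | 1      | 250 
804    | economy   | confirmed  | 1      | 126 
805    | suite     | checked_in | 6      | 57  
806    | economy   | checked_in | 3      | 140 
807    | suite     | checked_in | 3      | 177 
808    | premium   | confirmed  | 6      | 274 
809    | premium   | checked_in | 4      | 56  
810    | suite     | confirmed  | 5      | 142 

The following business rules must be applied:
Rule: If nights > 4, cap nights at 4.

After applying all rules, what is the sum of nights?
31

Step 1: 3 records have nights > 4
Step 2: These records originally summed to 17
Step 3: After capping: 3 × 4 = 12
Step 4: Unaffected records sum: 19
Step 5: Final sum = 12 + 19 = 31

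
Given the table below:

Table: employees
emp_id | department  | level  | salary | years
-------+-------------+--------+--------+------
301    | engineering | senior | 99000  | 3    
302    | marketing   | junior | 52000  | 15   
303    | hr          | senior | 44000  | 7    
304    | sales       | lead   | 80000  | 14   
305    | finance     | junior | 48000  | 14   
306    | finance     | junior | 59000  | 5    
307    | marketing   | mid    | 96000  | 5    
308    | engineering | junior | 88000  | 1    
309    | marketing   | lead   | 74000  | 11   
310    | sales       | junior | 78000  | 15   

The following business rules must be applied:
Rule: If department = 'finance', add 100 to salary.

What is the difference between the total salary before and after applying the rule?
200

Step 1: Original sum of salary = 718000
Step 2: 2 records have department = 'finance'
Step 3: Each affected record changes by 100
Step 4: Total change = 2 × 100 = 200
Step 5: New sum = 718000 + 200 = 718200
Step 6: Difference = |718200 - 718000| = 200
        (Sum increased by 200)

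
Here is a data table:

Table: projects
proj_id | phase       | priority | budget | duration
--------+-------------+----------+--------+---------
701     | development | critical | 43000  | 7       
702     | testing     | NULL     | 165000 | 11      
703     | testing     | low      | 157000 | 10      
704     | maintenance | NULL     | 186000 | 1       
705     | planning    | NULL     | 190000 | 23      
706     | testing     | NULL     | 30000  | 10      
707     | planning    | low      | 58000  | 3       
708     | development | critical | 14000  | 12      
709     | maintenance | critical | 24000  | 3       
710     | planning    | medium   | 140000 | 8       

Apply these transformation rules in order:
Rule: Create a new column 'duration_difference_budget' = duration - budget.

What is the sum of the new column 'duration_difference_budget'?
-1006912

Step 1: For each record, compute duration - budget
Example calculations:
  7 - 43000 = -42993
  11 - 165000 = -164989
  10 - 157000 = -156990
  ...
Step 2: Sum all derived values
Step 3: Total = -1006912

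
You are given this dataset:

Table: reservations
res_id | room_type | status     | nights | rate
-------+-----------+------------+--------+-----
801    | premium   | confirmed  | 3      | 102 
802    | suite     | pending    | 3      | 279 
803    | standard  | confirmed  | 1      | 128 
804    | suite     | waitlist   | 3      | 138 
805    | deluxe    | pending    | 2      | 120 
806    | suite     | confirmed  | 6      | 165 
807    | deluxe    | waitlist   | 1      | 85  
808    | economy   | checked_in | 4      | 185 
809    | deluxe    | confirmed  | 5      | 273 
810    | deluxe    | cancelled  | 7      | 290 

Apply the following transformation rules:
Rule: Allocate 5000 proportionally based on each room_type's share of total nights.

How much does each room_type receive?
deluxe: 2142.86, economy: 571.43, premium: 428.57, standard: 142.86, suite: 1714.29

Step 1: Calculate total nights = 35
Step 2: Calculate each room_type's proportion:
  deluxe: 15/35 = 42.86% → 2142.86
  economy: 4/35 = 11.43% → 571.43
  premium: 3/35 = 8.57% → 428.57
  standard: 1/35 = 2.86% → 142.86
  suite: 12/35 = 34.29% → 1714.29
Step 3: Verify: sum of allocations ≈ 5000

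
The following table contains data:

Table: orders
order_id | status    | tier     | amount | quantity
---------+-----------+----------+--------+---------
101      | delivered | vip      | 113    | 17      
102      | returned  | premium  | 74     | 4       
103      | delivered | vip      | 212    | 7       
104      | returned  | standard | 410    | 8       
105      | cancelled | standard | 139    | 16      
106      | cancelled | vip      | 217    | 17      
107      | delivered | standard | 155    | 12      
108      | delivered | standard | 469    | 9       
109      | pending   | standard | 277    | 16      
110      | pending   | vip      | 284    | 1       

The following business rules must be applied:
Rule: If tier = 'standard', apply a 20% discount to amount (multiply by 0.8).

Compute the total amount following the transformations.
2060.0

Step 1: Records with tier = 'standard' have total amount = 1450
Step 2: Apply multiplier: 1450 × 0.8 = 1160.0
Step 3: Other records total: 900
Step 4: Final sum = 1160.0 + 900 = 2060.0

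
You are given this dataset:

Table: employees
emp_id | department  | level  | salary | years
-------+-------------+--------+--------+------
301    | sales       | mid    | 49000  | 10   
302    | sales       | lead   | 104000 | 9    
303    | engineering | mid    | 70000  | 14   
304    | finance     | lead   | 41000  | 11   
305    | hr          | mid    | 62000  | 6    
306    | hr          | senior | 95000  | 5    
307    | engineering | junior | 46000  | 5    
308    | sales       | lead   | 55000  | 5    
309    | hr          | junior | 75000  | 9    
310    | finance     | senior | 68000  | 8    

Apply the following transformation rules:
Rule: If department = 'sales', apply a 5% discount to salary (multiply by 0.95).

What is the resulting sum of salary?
654600.0

Step 1: Records with department = 'sales' have total salary = 208000
Step 2: Apply multiplier: 208000 × 0.95 = 197600.0
Step 3: Other records total: 457000
Step 4: Final sum = 197600.0 + 457000 = 654600.0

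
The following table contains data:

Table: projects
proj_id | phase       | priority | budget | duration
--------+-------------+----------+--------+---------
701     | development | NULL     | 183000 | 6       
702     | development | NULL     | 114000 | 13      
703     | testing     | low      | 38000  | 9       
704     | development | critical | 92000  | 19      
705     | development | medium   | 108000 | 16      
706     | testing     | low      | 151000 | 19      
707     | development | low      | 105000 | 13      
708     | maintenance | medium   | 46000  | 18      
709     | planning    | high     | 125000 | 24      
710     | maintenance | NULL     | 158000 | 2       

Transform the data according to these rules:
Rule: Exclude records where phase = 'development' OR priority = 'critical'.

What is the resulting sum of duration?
72

Step 1: Find records where phase = 'development' OR priority = 'critical'
Step 2: 5 records match, summing to 67
Step 3: Original sum: 139
Step 4: Remaining sum = 139 - 67 = 72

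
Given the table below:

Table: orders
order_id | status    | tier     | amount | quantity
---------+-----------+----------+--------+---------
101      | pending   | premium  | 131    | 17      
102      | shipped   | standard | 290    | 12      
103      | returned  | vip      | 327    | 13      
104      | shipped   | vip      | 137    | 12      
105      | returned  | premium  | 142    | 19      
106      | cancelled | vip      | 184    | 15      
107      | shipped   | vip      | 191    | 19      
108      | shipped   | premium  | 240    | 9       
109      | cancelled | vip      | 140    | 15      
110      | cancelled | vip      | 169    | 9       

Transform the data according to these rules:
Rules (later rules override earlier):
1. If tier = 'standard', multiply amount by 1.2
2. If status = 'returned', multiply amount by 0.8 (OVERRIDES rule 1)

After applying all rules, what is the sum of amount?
1915.2

Step 1: Rule 2 takes priority for records with status = 'returned'
  - 2 records: 469 × 0.8 = 375.2
Step 2: Rule 1 applies to remaining records with tier = 'standard'
  - 1 records: 290 × 1.2 = 348.0
Step 3: Other records unchanged: 1192
Step 4: Final sum = 375.2 + 348.0 + 1192 = 1915.2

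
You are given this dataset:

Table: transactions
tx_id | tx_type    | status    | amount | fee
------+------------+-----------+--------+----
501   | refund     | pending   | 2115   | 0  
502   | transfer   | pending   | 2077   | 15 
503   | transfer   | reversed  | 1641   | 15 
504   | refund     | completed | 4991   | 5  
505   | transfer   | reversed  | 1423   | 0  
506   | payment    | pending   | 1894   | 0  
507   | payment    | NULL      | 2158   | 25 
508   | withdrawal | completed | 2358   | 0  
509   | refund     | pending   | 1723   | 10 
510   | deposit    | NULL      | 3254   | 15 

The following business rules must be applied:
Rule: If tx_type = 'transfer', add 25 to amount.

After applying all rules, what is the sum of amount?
23709

Step 1: Count records where tx_type = 'transfer': 3
Step 2: Total bonus added: 3 × 25 = 75
Step 3: Original sum of amount: 23634
Step 4: Final sum = 23634 + 75 = 23709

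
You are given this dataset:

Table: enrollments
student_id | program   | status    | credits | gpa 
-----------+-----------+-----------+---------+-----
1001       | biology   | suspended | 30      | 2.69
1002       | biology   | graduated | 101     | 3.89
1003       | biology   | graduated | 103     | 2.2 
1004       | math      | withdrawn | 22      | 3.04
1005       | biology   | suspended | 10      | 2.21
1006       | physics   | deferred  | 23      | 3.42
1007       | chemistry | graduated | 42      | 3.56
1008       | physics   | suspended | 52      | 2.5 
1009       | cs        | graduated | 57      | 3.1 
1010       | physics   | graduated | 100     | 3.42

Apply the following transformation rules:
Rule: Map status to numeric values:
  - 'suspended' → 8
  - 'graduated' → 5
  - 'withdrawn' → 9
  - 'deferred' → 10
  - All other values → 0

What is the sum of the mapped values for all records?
68

Step 1: Apply mapping to each record
Step 2: Count by status:
  'suspended': 3 records × 8 = 24
  'graduated': 5 records × 5 = 25
  'withdrawn': 1 records × 9 = 9
  'deferred': 1 records × 10 = 10
Step 3: Sum all mapped values = 68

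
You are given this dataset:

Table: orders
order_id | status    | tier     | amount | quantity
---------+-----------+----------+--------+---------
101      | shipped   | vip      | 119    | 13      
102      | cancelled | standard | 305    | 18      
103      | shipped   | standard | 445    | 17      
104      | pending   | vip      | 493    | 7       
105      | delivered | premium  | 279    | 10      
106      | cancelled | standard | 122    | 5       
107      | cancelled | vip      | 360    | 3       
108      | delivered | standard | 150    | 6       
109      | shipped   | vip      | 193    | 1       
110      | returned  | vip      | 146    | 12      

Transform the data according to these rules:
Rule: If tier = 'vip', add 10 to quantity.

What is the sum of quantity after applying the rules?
142

Step 1: Count records where tier = 'vip': 5
Step 2: Total bonus added: 5 × 10 = 50
Step 3: Original sum of quantity: 92
Step 4: Final sum = 92 + 50 = 142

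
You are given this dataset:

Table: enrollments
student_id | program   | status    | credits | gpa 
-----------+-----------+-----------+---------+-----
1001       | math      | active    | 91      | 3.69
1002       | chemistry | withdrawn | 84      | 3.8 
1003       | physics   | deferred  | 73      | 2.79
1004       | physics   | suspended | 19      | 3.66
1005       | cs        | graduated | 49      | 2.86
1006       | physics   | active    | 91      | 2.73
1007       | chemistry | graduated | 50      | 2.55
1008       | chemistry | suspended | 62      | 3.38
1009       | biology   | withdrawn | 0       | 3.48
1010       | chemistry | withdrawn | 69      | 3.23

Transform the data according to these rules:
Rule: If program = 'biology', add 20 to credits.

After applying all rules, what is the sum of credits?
608

Step 1: Count records where program = 'biology': 1
Step 2: Total bonus added: 1 × 20 = 20
Step 3: Original sum of credits: 588
Step 4: Final sum = 588 + 20 = 608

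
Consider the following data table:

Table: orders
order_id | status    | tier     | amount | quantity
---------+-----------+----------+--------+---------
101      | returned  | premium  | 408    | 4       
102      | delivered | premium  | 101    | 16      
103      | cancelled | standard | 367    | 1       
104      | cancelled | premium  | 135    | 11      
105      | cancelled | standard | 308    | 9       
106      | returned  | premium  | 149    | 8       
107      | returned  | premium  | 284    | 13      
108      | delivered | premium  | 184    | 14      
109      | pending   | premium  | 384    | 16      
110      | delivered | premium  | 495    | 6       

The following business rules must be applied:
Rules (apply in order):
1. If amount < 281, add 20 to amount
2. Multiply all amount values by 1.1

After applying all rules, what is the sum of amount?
3184.5

Step 1: Apply Rule 1 - Add 20 to records with amount < 281
  - 4 records affected: 569 + (4 × 20) = 649
  - Unaffected records: 2246
  - Sum after Rule 1: 2895
Step 2: Apply Rule 2 - Multiply all by 1.1
  - 2895 × 1.1 = 3184.5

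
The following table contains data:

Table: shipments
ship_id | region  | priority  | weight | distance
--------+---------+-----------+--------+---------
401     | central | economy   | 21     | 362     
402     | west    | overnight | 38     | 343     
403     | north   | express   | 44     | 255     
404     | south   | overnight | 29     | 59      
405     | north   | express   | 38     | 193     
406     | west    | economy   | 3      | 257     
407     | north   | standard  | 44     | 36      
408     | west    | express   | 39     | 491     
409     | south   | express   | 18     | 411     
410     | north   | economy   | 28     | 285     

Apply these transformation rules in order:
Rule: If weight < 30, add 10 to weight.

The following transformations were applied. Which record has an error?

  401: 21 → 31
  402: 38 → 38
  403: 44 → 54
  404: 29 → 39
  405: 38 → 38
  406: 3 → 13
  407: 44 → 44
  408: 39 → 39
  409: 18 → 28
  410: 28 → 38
Record 403 has an error. The correct transformed value should be 44, not 54.

Step 1: Check each record against the rule
Step 2: Record 403 has weight = 44
Step 3: Since 44 >= 30, the bonus should not have been applied
Step 4: Correct value = 44, but claimed value = 54
Conclusion: Record 403 has the error.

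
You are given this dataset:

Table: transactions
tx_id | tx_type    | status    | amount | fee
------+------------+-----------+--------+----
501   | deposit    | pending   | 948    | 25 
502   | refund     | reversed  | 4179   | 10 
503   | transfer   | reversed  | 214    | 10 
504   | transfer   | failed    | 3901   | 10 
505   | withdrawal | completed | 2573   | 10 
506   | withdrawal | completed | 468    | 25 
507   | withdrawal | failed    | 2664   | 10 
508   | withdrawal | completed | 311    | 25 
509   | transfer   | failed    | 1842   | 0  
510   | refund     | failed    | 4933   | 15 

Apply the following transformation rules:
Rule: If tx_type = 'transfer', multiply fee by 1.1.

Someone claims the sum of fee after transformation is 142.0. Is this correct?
Yes, the result is correct.

Step 1: Calculate the correct sum after transformation
Step 2: Apply multiplier 1.1 to records where tx_type = 'transfer'
Step 3: Correct result = 142.0
Step 4: Claimed result = 142.0
Step 5: 142.0 = 142.0 ✓
Conclusion: The claimed result is correct.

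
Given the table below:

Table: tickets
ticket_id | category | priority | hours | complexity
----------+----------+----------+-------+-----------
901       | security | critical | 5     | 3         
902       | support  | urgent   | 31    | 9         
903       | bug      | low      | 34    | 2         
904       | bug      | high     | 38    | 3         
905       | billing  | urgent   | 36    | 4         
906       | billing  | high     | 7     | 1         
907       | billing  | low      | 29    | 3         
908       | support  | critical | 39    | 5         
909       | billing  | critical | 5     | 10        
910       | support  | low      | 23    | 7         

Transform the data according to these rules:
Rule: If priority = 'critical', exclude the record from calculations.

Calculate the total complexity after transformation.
29

Step 1: Identify records where priority = 'critical'
Step 2: The excluded records sum to 18
Step 3: Original total complexity = 47
Step 4: Remaining total = 47 - 18 = 29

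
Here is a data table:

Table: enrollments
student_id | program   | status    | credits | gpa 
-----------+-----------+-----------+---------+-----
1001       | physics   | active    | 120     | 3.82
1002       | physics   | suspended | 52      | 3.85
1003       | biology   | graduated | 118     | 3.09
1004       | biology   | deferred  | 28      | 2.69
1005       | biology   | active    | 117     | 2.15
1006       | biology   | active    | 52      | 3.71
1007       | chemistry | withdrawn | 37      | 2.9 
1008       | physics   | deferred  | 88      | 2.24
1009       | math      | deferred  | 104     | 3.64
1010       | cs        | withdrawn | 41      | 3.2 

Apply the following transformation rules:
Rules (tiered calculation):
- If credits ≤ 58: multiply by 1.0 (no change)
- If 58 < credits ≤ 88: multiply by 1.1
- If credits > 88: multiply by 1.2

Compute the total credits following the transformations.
857.6

Step 1: Tier 1 (credits ≤ 58): 5 records, sum = 210 × 1.0 = 210.0
Step 2: Tier 2 (58 < credits ≤ 88): 1 records, sum = 88 × 1.1 = 96.8
Step 3: Tier 3 (credits > 88): 4 records, sum = 459 × 1.2 = 550.8
Step 4: Final sum = 210.0 + 96.8 + 550.8 = 857.6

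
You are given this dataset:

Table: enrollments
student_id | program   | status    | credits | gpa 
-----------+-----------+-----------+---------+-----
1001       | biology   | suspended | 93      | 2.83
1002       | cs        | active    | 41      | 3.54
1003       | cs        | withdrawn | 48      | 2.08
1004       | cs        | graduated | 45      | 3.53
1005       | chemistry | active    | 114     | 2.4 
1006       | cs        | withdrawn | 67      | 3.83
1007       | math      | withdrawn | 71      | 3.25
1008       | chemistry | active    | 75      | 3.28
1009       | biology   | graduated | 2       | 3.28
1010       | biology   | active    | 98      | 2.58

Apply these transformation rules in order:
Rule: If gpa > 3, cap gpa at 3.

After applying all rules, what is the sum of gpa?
27.89

Step 1: 6 records have gpa > 3
Step 2: These records originally summed to 20.71
Step 3: After capping: 6 × 3 = 18
Step 4: Unaffected records sum: 9.89
Step 5: Final sum = 18 + 9.89 = 27.89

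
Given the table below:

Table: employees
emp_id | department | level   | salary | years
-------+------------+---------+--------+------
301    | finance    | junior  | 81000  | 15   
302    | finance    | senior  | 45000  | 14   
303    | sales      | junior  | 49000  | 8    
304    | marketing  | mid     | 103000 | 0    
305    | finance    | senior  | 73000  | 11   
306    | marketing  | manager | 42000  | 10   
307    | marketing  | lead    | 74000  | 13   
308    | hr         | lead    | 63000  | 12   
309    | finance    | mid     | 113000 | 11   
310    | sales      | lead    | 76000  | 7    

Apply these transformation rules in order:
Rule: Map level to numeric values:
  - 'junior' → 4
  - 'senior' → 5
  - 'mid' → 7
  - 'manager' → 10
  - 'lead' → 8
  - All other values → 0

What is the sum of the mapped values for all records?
66

Step 1: Apply mapping to each record
Step 2: Count by status:
  'junior': 2 records × 4 = 8
  'senior': 2 records × 5 = 10
  'mid': 2 records × 7 = 14
  'manager': 1 records × 10 = 10
  'lead': 3 records × 8 = 24
Step 3: Sum all mapped values = 66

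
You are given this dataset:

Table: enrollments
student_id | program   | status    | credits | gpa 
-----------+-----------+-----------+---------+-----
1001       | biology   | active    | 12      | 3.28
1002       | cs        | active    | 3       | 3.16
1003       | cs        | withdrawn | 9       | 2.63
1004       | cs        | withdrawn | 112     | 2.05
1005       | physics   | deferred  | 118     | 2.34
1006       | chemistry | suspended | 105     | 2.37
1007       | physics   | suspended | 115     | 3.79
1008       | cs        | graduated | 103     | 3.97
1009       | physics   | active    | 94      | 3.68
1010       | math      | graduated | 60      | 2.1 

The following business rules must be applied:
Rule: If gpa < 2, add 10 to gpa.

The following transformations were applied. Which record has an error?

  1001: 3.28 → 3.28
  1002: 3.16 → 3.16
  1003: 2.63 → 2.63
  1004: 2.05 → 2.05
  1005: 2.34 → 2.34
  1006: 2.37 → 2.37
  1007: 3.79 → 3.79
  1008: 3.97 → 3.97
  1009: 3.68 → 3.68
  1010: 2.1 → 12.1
Record 1010 has an error. The correct transformed value should be 2.1, not 12.1.

Step 1: Check each record against the rule
Step 2: Record 1010 has gpa = 2.1
Step 3: Since 2.1 >= 2, the bonus should not have been applied
Step 4: Correct value = 2.1, but claimed value = 12.1
Conclusion: Record 1010 has the error.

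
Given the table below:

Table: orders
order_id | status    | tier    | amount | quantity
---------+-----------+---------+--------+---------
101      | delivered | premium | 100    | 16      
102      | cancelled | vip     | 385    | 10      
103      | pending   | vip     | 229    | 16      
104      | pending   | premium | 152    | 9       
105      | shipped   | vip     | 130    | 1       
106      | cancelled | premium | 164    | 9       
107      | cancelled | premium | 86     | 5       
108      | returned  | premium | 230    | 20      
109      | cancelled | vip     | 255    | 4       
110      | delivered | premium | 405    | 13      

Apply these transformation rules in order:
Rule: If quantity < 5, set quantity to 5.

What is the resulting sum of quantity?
108

Step 1: 2 records have quantity < 5
Step 2: These records originally summed to 5
Step 3: After setting to minimum: 2 × 5 = 10
Step 4: Unaffected records sum: 98
Step 5: Final sum = 10 + 98 = 108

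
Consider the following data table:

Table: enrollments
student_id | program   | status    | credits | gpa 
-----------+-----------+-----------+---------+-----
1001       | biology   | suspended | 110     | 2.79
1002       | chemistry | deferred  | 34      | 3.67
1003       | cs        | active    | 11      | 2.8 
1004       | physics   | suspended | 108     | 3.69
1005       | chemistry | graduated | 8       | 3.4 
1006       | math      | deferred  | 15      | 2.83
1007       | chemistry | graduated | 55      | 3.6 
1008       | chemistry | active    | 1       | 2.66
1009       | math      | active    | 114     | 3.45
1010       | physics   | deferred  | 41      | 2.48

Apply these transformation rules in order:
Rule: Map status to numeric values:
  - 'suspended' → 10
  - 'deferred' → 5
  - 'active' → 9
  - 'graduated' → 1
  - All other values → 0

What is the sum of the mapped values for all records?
64

Step 1: Apply mapping to each record
Step 2: Count by status:
  'suspended': 2 records × 10 = 20
  'deferred': 3 records × 5 = 15
  'active': 3 records × 9 = 27
  'graduated': 2 records × 1 = 2
Step 3: Sum all mapped values = 64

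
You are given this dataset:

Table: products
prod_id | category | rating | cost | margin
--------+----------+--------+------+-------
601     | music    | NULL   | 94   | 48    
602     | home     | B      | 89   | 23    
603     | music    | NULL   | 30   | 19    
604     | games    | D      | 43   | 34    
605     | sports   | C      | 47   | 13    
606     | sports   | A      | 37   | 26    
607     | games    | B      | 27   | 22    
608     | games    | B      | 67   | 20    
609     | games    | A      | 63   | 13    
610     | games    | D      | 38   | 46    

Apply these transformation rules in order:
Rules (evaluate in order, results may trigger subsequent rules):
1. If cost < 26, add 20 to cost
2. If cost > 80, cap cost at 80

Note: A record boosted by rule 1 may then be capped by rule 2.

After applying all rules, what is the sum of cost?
512

Step 1: Apply rule 1 to records with cost < 26
  - 0 records get bonus of 20
  - Of these, 0 records then exceed 80 and get capped
Step 2: Apply rule 2 to records with cost > 80
  - 2 records (original) are capped
Step 3: Calculate final sum = 512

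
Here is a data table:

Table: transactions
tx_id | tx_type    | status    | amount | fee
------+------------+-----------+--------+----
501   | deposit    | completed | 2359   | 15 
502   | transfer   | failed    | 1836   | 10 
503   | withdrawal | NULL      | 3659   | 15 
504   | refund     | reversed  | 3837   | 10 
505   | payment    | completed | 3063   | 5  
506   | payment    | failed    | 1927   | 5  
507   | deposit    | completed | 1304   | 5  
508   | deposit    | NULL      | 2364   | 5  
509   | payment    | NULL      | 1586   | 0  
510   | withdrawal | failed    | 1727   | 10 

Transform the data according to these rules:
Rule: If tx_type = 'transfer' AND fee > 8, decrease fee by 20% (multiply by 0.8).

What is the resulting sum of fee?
78.0

Step 1: Find records where tx_type = 'transfer' AND fee > 8
Step 2: 1 records match, summing to 10
Step 3: After multiplier: 10 × 0.8 = 8.0
Step 4: Unaffected records sum: 70
Step 5: Final sum = 8.0 + 70 = 78.0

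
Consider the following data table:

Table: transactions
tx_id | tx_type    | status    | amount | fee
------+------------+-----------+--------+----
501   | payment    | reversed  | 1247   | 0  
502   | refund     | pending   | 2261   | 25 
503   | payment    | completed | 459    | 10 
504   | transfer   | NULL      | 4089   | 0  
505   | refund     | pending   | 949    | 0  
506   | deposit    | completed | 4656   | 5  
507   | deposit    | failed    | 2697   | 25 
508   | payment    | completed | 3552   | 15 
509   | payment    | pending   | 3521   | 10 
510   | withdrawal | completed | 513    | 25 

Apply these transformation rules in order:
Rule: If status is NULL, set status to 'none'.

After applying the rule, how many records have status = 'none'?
1

Step 1: Count records where status IS NULL
Step 2: Found 1 records with NULL status
Step 3: These records will have status set to 'none'
Step 4: Records already having status = 'none': 0
Step 5: Answer: 1 + 0 = 1 records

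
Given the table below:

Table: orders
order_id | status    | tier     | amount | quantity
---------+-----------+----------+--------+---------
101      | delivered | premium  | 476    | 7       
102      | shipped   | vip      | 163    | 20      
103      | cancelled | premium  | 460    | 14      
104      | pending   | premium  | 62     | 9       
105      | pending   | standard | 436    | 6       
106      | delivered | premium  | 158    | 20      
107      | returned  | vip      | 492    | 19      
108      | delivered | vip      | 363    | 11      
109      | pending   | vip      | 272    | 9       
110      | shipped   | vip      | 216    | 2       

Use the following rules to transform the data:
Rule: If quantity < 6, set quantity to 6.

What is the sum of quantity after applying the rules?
121

Step 1: 1 records have quantity < 6
Step 2: These records originally summed to 2
Step 3: After setting to minimum: 1 × 6 = 6
Step 4: Unaffected records sum: 115
Step 5: Final sum = 6 + 115 = 121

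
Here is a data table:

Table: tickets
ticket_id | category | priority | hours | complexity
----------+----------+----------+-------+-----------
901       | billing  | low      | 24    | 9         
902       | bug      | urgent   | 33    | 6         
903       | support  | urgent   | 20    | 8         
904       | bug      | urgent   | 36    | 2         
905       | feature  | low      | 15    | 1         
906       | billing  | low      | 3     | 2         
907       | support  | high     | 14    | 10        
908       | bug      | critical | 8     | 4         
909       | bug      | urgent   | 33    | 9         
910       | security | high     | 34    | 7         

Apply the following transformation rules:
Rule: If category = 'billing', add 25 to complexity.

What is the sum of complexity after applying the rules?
108

Step 1: Count records where category = 'billing': 2
Step 2: Total bonus added: 2 × 25 = 50
Step 3: Original sum of complexity: 58
Step 4: Final sum = 58 + 50 = 108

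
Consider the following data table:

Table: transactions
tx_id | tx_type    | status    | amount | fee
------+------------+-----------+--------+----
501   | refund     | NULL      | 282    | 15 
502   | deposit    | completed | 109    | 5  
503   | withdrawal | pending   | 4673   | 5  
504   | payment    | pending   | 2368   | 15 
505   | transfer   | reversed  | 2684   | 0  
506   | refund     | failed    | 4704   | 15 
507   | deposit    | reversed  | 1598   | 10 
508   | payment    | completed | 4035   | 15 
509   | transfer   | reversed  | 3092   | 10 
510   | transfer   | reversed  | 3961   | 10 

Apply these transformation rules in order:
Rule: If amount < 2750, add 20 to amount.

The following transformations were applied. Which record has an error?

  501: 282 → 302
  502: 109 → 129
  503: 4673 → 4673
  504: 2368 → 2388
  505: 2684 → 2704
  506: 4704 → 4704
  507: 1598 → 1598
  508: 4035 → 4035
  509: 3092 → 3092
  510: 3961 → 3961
Record 507 has an error. The correct transformed value should be 1618, not 1598.

Step 1: Check each record against the rule
Step 2: Record 507 has amount = 1598
Step 3: Since 1598 < 2750, the bonus should have been applied
Step 4: Correct value = 1618, but claimed value = 1598
Conclusion: Record 507 has the error.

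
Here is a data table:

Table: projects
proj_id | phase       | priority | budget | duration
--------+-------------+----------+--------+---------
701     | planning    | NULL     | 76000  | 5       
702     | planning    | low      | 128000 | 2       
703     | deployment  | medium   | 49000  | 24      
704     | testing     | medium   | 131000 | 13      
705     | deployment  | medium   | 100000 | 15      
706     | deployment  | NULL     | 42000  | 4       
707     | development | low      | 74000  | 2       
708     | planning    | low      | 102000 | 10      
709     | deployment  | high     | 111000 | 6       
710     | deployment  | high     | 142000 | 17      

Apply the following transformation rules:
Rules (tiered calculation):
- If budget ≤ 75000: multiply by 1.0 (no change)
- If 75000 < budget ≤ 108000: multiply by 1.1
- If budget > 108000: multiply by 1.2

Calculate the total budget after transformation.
1085200.0

Step 1: Tier 1 (budget ≤ 75000): 3 records, sum = 165000 × 1.0 = 165000.0
Step 2: Tier 2 (75000 < budget ≤ 108000): 3 records, sum = 278000 × 1.1 = 305800.0
Step 3: Tier 3 (budget > 108000): 4 records, sum = 512000 × 1.2 = 614400.0
Step 4: Final sum = 165000.0 + 305800.0 + 614400.0 = 1085200.0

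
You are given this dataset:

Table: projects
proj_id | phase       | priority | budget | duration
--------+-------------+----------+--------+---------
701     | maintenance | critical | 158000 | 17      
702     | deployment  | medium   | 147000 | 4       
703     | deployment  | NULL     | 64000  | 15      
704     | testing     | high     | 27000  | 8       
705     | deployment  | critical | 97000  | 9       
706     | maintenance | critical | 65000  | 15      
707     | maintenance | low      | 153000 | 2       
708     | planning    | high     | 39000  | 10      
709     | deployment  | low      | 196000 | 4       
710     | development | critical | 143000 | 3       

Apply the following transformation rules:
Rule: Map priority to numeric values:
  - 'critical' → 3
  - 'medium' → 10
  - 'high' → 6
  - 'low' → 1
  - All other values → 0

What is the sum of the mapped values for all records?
36

Step 1: Apply mapping to each record
Step 2: Count by status:
  'critical': 4 records × 3 = 12
  'medium': 1 records × 10 = 10
  'high': 2 records × 6 = 12
  'low': 2 records × 1 = 2
Step 3: Sum all mapped values = 36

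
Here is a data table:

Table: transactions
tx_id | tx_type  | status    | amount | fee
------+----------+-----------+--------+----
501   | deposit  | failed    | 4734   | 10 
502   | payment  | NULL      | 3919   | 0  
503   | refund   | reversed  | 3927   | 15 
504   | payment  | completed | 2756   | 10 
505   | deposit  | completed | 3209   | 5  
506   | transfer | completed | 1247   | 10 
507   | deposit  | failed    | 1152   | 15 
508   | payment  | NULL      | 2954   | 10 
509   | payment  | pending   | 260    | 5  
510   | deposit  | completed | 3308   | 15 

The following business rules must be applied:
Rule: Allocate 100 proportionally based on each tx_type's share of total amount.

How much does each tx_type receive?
deposit: 45.16, payment: 36.0, refund: 14.3, transfer: 4.54

Step 1: Calculate total amount = 27466
Step 2: Calculate each tx_type's proportion:
  deposit: 12403/27466 = 45.16% → 45.16
  payment: 9889/27466 = 36.00% → 36.0
  refund: 3927/27466 = 14.30% → 14.3
  transfer: 1247/27466 = 4.54% → 4.54
Step 3: Verify: sum of allocations ≈ 100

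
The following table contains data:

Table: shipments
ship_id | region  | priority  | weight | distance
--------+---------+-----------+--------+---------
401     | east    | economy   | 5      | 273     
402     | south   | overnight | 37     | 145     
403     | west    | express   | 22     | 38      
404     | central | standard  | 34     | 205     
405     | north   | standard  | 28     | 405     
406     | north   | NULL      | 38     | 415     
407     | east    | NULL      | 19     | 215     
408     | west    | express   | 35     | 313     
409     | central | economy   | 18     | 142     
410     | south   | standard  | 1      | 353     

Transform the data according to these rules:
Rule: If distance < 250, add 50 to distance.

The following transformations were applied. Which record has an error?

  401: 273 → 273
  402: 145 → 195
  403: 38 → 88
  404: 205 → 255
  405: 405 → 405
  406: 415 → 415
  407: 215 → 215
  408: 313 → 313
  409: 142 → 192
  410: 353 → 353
Record 407 has an error. The correct transformed value should be 265, not 215.

Step 1: Check each record against the rule
Step 2: Record 407 has distance = 215
Step 3: Since 215 < 250, the bonus should have been applied
Step 4: Correct value = 265, but claimed value = 215
Conclusion: Record 407 has the error.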